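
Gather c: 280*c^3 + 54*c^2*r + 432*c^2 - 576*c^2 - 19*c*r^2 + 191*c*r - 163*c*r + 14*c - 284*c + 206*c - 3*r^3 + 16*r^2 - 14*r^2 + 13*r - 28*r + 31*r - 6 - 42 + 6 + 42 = 280*c^3 + c^2*(54*r - 144) + c*(-19*r^2 + 28*r - 64) - 3*r^3 + 2*r^2 + 16*r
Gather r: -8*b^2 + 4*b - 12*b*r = -8*b^2 - 12*b*r + 4*b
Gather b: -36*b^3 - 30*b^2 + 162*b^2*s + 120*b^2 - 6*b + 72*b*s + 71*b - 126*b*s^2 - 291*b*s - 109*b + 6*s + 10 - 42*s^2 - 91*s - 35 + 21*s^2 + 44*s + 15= -36*b^3 + b^2*(162*s + 90) + b*(-126*s^2 - 219*s - 44) - 21*s^2 - 41*s - 10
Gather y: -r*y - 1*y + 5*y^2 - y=5*y^2 + y*(-r - 2)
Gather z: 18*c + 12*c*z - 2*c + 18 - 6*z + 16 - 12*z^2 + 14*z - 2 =16*c - 12*z^2 + z*(12*c + 8) + 32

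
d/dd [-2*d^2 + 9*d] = 9 - 4*d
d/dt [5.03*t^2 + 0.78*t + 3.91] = 10.06*t + 0.78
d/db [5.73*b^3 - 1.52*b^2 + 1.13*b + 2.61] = 17.19*b^2 - 3.04*b + 1.13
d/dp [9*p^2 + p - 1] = 18*p + 1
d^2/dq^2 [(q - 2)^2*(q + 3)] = 6*q - 2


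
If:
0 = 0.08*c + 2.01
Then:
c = -25.12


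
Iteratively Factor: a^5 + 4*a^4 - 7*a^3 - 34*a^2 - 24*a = (a + 4)*(a^4 - 7*a^2 - 6*a) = a*(a + 4)*(a^3 - 7*a - 6) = a*(a + 2)*(a + 4)*(a^2 - 2*a - 3) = a*(a + 1)*(a + 2)*(a + 4)*(a - 3)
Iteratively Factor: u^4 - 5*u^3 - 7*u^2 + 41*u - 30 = (u - 2)*(u^3 - 3*u^2 - 13*u + 15) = (u - 2)*(u - 1)*(u^2 - 2*u - 15) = (u - 2)*(u - 1)*(u + 3)*(u - 5)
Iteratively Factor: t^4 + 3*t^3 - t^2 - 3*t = (t + 1)*(t^3 + 2*t^2 - 3*t) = (t - 1)*(t + 1)*(t^2 + 3*t) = (t - 1)*(t + 1)*(t + 3)*(t)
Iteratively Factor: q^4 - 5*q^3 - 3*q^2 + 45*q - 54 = (q - 2)*(q^3 - 3*q^2 - 9*q + 27) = (q - 3)*(q - 2)*(q^2 - 9) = (q - 3)*(q - 2)*(q + 3)*(q - 3)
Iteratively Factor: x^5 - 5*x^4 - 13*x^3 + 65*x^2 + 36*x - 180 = (x - 2)*(x^4 - 3*x^3 - 19*x^2 + 27*x + 90) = (x - 3)*(x - 2)*(x^3 - 19*x - 30) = (x - 3)*(x - 2)*(x + 2)*(x^2 - 2*x - 15) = (x - 3)*(x - 2)*(x + 2)*(x + 3)*(x - 5)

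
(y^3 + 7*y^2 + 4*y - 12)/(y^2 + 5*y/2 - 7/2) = 2*(y^2 + 8*y + 12)/(2*y + 7)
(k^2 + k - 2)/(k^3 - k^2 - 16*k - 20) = (k - 1)/(k^2 - 3*k - 10)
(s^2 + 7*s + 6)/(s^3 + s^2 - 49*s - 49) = (s + 6)/(s^2 - 49)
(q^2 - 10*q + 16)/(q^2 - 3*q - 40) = (q - 2)/(q + 5)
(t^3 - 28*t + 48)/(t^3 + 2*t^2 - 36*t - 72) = (t^2 - 6*t + 8)/(t^2 - 4*t - 12)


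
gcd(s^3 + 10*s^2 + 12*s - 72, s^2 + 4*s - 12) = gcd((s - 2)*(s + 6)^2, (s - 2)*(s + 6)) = s^2 + 4*s - 12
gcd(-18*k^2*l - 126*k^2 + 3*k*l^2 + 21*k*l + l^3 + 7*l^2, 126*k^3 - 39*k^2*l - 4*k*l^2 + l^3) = 18*k^2 - 3*k*l - l^2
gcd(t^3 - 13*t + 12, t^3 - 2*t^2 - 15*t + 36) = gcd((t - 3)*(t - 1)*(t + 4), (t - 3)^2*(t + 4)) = t^2 + t - 12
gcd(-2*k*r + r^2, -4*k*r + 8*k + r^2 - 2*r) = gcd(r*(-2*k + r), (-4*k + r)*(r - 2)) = 1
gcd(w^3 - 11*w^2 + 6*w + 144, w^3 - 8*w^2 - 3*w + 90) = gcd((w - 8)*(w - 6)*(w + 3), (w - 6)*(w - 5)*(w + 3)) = w^2 - 3*w - 18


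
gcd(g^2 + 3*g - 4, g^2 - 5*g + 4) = g - 1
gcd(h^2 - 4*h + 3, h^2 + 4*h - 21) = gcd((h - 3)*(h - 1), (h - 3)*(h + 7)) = h - 3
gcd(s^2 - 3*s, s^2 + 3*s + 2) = 1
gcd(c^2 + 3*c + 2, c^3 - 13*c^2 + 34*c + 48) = c + 1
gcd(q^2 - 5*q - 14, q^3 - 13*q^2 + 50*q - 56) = q - 7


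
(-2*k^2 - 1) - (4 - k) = -2*k^2 + k - 5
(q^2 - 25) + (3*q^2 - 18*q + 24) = 4*q^2 - 18*q - 1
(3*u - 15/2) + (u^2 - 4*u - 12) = u^2 - u - 39/2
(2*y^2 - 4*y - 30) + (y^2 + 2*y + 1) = 3*y^2 - 2*y - 29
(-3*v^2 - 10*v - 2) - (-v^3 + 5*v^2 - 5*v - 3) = v^3 - 8*v^2 - 5*v + 1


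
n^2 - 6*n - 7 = (n - 7)*(n + 1)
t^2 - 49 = (t - 7)*(t + 7)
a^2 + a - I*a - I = (a + 1)*(a - I)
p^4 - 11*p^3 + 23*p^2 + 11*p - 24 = (p - 8)*(p - 3)*(p - 1)*(p + 1)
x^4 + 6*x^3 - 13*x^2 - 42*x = x*(x - 3)*(x + 2)*(x + 7)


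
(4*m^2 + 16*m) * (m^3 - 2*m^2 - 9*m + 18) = 4*m^5 + 8*m^4 - 68*m^3 - 72*m^2 + 288*m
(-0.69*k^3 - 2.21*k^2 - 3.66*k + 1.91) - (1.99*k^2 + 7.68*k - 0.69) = -0.69*k^3 - 4.2*k^2 - 11.34*k + 2.6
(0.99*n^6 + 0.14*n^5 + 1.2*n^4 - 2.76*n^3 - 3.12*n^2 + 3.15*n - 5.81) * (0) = 0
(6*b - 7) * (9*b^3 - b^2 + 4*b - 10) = 54*b^4 - 69*b^3 + 31*b^2 - 88*b + 70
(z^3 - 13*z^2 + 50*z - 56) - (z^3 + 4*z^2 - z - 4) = -17*z^2 + 51*z - 52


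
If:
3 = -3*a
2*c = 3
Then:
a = -1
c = 3/2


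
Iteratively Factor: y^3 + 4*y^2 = (y)*(y^2 + 4*y) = y^2*(y + 4)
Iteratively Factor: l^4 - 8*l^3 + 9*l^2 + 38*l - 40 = (l - 1)*(l^3 - 7*l^2 + 2*l + 40) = (l - 1)*(l + 2)*(l^2 - 9*l + 20) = (l - 5)*(l - 1)*(l + 2)*(l - 4)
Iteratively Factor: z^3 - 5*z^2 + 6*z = (z - 2)*(z^2 - 3*z) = z*(z - 2)*(z - 3)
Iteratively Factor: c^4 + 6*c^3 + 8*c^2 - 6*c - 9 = (c + 3)*(c^3 + 3*c^2 - c - 3) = (c + 3)^2*(c^2 - 1) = (c + 1)*(c + 3)^2*(c - 1)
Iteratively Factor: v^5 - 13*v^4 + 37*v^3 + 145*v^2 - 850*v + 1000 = (v - 5)*(v^4 - 8*v^3 - 3*v^2 + 130*v - 200) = (v - 5)*(v + 4)*(v^3 - 12*v^2 + 45*v - 50) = (v - 5)^2*(v + 4)*(v^2 - 7*v + 10) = (v - 5)^3*(v + 4)*(v - 2)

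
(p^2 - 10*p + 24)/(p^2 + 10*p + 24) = (p^2 - 10*p + 24)/(p^2 + 10*p + 24)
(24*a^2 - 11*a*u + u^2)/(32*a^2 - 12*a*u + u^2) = (-3*a + u)/(-4*a + u)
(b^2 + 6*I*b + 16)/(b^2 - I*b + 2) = (b + 8*I)/(b + I)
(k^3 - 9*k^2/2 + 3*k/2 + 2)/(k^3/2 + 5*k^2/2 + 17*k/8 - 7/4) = 4*(2*k^3 - 9*k^2 + 3*k + 4)/(4*k^3 + 20*k^2 + 17*k - 14)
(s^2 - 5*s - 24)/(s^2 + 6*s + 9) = (s - 8)/(s + 3)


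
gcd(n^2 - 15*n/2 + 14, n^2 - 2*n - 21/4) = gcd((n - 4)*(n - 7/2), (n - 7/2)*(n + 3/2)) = n - 7/2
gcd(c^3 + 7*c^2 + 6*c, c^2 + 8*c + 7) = c + 1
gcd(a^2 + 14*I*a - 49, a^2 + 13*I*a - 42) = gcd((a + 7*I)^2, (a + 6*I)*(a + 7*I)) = a + 7*I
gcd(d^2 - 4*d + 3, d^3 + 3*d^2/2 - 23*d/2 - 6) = d - 3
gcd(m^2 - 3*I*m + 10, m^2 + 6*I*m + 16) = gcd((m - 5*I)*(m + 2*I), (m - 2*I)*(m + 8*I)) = 1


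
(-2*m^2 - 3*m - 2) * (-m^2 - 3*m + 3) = 2*m^4 + 9*m^3 + 5*m^2 - 3*m - 6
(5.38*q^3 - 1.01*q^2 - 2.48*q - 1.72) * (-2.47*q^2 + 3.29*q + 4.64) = -13.2886*q^5 + 20.1949*q^4 + 27.7659*q^3 - 8.5972*q^2 - 17.166*q - 7.9808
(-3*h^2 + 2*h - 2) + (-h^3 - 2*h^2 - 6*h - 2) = -h^3 - 5*h^2 - 4*h - 4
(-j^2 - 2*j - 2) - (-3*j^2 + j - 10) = 2*j^2 - 3*j + 8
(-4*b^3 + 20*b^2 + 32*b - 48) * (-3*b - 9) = 12*b^4 - 24*b^3 - 276*b^2 - 144*b + 432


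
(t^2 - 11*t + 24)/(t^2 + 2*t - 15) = (t - 8)/(t + 5)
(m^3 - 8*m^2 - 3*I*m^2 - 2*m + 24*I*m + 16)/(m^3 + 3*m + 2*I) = (m^2 - m*(8 + I) + 8*I)/(m^2 + 2*I*m - 1)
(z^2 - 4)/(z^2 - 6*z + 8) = (z + 2)/(z - 4)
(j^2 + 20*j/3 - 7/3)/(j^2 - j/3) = (j + 7)/j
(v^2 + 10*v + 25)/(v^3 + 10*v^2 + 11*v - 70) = (v + 5)/(v^2 + 5*v - 14)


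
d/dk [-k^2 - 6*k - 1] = -2*k - 6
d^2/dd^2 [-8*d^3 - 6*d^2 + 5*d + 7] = -48*d - 12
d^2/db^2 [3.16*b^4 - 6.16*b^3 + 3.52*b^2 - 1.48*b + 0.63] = 37.92*b^2 - 36.96*b + 7.04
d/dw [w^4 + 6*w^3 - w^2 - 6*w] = 4*w^3 + 18*w^2 - 2*w - 6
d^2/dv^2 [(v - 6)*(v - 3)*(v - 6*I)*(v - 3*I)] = 12*v^2 + 54*v*(-1 - I) + 162*I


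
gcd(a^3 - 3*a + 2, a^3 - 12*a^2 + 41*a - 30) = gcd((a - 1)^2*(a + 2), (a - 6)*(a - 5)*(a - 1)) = a - 1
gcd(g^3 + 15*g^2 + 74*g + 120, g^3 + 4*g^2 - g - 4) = g + 4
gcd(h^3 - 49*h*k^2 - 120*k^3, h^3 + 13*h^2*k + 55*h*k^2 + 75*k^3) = h^2 + 8*h*k + 15*k^2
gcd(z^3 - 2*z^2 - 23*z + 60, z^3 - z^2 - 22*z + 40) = z^2 + z - 20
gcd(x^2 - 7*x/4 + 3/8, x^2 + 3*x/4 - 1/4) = x - 1/4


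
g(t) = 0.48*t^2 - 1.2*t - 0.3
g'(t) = 0.96*t - 1.2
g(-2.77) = 6.71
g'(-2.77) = -3.86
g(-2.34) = 5.14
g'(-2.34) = -3.45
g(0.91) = -0.99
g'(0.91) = -0.33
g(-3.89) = 11.63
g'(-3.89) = -4.93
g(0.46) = -0.75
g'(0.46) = -0.76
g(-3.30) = 8.89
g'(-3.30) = -4.37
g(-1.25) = 1.95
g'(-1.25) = -2.40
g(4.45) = 3.87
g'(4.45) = 3.07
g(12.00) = 54.42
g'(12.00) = 10.32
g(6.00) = 9.78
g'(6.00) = 4.56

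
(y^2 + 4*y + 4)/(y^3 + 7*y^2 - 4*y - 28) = (y + 2)/(y^2 + 5*y - 14)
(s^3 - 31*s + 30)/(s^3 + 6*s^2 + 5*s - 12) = (s^2 + s - 30)/(s^2 + 7*s + 12)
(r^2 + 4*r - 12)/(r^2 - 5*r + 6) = (r + 6)/(r - 3)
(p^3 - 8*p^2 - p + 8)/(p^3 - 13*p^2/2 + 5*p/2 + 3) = 2*(p^2 - 7*p - 8)/(2*p^2 - 11*p - 6)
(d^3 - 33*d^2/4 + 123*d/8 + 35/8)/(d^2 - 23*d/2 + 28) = (4*d^2 - 19*d - 5)/(4*(d - 8))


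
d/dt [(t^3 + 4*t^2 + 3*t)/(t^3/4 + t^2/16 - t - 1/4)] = 16*(-15*t^4 - 56*t^3 - 79*t^2 - 32*t - 12)/(16*t^6 + 8*t^5 - 127*t^4 - 64*t^3 + 248*t^2 + 128*t + 16)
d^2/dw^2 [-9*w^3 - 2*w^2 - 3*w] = -54*w - 4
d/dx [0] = 0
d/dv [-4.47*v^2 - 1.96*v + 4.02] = -8.94*v - 1.96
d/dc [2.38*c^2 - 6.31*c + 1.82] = 4.76*c - 6.31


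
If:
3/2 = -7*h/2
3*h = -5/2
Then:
No Solution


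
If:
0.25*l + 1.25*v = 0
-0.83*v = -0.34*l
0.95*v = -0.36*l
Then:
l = 0.00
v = 0.00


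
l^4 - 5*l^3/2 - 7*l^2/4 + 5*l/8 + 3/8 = (l - 3)*(l - 1/2)*(l + 1/2)^2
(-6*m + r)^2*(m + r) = 36*m^3 + 24*m^2*r - 11*m*r^2 + r^3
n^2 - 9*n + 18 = (n - 6)*(n - 3)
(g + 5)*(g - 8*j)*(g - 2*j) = g^3 - 10*g^2*j + 5*g^2 + 16*g*j^2 - 50*g*j + 80*j^2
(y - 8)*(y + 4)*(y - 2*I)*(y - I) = y^4 - 4*y^3 - 3*I*y^3 - 34*y^2 + 12*I*y^2 + 8*y + 96*I*y + 64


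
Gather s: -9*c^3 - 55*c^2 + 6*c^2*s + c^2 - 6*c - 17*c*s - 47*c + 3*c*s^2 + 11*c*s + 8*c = -9*c^3 - 54*c^2 + 3*c*s^2 - 45*c + s*(6*c^2 - 6*c)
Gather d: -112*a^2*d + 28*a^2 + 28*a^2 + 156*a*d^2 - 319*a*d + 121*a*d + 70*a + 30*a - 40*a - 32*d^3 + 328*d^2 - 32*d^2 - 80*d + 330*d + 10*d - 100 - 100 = 56*a^2 + 60*a - 32*d^3 + d^2*(156*a + 296) + d*(-112*a^2 - 198*a + 260) - 200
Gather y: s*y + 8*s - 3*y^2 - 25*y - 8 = 8*s - 3*y^2 + y*(s - 25) - 8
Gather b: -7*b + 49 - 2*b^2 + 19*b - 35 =-2*b^2 + 12*b + 14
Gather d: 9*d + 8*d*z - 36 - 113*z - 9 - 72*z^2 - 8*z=d*(8*z + 9) - 72*z^2 - 121*z - 45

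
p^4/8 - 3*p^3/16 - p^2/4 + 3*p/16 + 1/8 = (p/4 + 1/4)*(p/2 + 1/4)*(p - 2)*(p - 1)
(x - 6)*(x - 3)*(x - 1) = x^3 - 10*x^2 + 27*x - 18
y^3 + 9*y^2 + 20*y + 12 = (y + 1)*(y + 2)*(y + 6)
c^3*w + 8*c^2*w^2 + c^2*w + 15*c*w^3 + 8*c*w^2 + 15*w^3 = (c + 3*w)*(c + 5*w)*(c*w + w)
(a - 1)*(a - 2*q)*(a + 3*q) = a^3 + a^2*q - a^2 - 6*a*q^2 - a*q + 6*q^2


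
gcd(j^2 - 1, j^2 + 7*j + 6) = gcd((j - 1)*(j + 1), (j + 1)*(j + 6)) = j + 1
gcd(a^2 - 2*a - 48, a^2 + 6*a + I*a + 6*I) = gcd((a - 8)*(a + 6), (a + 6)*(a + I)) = a + 6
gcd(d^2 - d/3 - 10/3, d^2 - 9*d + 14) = d - 2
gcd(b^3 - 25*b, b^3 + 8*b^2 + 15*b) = b^2 + 5*b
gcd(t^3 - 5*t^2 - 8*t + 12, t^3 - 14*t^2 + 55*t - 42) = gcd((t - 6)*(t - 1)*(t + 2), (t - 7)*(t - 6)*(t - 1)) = t^2 - 7*t + 6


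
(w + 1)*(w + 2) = w^2 + 3*w + 2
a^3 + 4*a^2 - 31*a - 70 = (a - 5)*(a + 2)*(a + 7)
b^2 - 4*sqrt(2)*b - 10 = (b - 5*sqrt(2))*(b + sqrt(2))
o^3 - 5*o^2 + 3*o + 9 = (o - 3)^2*(o + 1)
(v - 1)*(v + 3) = v^2 + 2*v - 3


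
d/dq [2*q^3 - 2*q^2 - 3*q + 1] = 6*q^2 - 4*q - 3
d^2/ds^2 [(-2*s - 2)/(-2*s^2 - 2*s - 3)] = 8*(2*(s + 1)*(2*s + 1)^2 - (3*s + 2)*(2*s^2 + 2*s + 3))/(2*s^2 + 2*s + 3)^3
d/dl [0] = 0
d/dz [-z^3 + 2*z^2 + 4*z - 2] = -3*z^2 + 4*z + 4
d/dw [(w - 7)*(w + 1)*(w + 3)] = 3*w^2 - 6*w - 25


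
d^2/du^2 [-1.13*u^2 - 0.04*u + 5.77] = -2.26000000000000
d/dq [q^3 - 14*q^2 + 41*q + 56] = 3*q^2 - 28*q + 41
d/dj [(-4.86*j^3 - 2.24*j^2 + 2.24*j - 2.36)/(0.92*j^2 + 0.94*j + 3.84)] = (-4.4712*j^4 - 9.1368*j^3 - 60.1536*j^2 - 12.8608*j + 10.82)/(0.8464*j^4 + 1.7296*j^3 + 7.9492*j^2 + 7.2192*j + 14.7456)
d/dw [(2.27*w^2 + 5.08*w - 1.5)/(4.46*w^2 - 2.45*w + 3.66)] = (-28.2183*w^2 + 29.9964*w + 14.9178)/(19.8916*w^4 - 21.854*w^3 + 38.6497*w^2 - 17.934*w + 13.3956)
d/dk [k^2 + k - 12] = 2*k + 1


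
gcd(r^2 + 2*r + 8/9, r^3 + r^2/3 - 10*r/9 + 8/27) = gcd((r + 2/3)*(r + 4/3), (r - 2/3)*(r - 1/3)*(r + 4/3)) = r + 4/3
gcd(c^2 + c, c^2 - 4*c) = c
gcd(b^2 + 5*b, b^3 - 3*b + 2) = 1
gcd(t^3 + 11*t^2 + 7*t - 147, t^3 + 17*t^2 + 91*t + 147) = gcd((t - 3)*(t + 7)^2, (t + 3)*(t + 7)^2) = t^2 + 14*t + 49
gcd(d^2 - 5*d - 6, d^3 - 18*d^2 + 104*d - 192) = d - 6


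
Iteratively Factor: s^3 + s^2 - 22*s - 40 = (s + 2)*(s^2 - s - 20) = (s + 2)*(s + 4)*(s - 5)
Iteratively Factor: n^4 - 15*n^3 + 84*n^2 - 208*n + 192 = (n - 4)*(n^3 - 11*n^2 + 40*n - 48) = (n - 4)^2*(n^2 - 7*n + 12) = (n - 4)^3*(n - 3)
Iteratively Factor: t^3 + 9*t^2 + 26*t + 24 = (t + 4)*(t^2 + 5*t + 6) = (t + 2)*(t + 4)*(t + 3)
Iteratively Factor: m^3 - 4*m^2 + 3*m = (m - 1)*(m^2 - 3*m) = (m - 3)*(m - 1)*(m)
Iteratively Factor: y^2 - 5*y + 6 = (y - 2)*(y - 3)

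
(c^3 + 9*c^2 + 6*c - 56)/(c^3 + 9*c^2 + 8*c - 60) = (c^2 + 11*c + 28)/(c^2 + 11*c + 30)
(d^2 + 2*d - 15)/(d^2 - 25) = (d - 3)/(d - 5)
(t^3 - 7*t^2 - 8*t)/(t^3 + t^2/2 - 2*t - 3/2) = 2*t*(t - 8)/(2*t^2 - t - 3)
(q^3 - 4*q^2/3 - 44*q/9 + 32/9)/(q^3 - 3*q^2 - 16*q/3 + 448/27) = 3*(3*q^2 + 4*q - 4)/(9*q^2 - 3*q - 56)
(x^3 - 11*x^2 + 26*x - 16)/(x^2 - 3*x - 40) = (x^2 - 3*x + 2)/(x + 5)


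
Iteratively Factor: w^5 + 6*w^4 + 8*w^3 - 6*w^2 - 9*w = (w)*(w^4 + 6*w^3 + 8*w^2 - 6*w - 9) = w*(w - 1)*(w^3 + 7*w^2 + 15*w + 9) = w*(w - 1)*(w + 3)*(w^2 + 4*w + 3) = w*(w - 1)*(w + 1)*(w + 3)*(w + 3)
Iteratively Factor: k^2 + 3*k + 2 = (k + 2)*(k + 1)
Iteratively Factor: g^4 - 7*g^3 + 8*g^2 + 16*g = (g)*(g^3 - 7*g^2 + 8*g + 16) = g*(g - 4)*(g^2 - 3*g - 4) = g*(g - 4)*(g + 1)*(g - 4)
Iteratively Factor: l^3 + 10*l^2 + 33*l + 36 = (l + 3)*(l^2 + 7*l + 12) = (l + 3)*(l + 4)*(l + 3)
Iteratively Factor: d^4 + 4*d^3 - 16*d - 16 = (d + 2)*(d^3 + 2*d^2 - 4*d - 8) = (d + 2)^2*(d^2 - 4) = (d - 2)*(d + 2)^2*(d + 2)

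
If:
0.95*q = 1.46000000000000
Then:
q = 1.54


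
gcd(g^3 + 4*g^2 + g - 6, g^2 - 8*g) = 1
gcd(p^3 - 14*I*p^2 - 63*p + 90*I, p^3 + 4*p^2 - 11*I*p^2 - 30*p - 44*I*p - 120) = p^2 - 11*I*p - 30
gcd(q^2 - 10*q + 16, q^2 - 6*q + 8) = q - 2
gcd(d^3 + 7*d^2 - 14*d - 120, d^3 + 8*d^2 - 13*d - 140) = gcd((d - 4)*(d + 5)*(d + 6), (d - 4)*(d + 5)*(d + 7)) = d^2 + d - 20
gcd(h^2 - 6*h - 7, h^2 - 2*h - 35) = h - 7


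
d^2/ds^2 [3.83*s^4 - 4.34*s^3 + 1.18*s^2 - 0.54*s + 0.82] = 45.96*s^2 - 26.04*s + 2.36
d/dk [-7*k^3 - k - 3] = -21*k^2 - 1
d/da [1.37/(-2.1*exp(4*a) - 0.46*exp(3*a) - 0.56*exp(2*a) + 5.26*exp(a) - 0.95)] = (11.508*exp(3*a) + 1.8906*exp(2*a) + 1.5344*exp(a) - 7.2062)*exp(a)/(2.1*exp(4*a) + 0.46*exp(3*a) + 0.56*exp(2*a) - 5.26*exp(a) + 0.95)^2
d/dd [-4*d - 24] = -4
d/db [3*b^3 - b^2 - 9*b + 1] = 9*b^2 - 2*b - 9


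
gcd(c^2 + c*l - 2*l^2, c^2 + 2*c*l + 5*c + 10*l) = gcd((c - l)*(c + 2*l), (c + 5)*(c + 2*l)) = c + 2*l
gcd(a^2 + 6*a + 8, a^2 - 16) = a + 4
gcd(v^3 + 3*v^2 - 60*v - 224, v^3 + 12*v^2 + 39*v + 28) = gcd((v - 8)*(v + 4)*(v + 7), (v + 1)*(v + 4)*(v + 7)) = v^2 + 11*v + 28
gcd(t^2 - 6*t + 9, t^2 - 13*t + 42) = 1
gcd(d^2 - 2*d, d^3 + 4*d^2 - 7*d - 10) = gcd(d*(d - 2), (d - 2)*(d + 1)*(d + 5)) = d - 2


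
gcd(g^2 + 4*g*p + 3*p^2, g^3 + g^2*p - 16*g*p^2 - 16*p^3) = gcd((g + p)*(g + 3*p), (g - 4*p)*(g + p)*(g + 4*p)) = g + p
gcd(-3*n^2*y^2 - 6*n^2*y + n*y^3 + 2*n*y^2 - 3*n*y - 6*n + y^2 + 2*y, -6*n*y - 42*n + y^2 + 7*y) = 1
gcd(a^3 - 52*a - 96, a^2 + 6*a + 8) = a + 2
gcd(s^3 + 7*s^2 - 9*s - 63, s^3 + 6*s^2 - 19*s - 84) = s^2 + 10*s + 21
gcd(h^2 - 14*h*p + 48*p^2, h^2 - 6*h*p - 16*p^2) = -h + 8*p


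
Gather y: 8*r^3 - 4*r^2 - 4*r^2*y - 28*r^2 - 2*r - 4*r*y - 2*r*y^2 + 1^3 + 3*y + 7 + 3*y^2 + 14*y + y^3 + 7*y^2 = 8*r^3 - 32*r^2 - 2*r + y^3 + y^2*(10 - 2*r) + y*(-4*r^2 - 4*r + 17) + 8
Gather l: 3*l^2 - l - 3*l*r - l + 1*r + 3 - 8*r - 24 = 3*l^2 + l*(-3*r - 2) - 7*r - 21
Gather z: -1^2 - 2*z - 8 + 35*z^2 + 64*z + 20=35*z^2 + 62*z + 11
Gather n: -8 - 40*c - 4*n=-40*c - 4*n - 8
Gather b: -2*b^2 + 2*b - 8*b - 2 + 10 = -2*b^2 - 6*b + 8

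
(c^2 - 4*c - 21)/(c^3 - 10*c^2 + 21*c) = (c + 3)/(c*(c - 3))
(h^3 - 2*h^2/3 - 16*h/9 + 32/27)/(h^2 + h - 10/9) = (9*h^2 - 16)/(3*(3*h + 5))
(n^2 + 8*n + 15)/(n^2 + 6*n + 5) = (n + 3)/(n + 1)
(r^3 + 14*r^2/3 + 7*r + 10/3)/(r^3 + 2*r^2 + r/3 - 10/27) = 9*(r^2 + 3*r + 2)/(9*r^2 + 3*r - 2)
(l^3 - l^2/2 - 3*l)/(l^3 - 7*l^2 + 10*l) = (l + 3/2)/(l - 5)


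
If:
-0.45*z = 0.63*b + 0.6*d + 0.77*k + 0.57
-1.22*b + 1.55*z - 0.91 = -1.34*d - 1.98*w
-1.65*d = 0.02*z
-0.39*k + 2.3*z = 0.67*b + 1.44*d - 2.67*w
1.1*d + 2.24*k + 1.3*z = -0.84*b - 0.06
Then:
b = -1.61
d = -0.01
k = -0.11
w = -1.47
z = 1.20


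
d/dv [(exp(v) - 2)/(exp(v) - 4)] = -2*exp(v)/(exp(v) - 4)^2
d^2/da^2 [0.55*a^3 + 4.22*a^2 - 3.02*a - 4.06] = 3.3*a + 8.44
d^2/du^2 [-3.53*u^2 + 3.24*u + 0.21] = -7.06000000000000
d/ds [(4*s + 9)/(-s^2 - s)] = (4*s^2 + 18*s + 9)/(s^2*(s^2 + 2*s + 1))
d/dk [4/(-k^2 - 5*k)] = 4*(2*k + 5)/(k^2*(k + 5)^2)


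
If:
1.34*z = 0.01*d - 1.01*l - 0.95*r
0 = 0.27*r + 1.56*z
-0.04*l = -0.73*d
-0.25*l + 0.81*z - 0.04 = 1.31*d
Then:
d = -0.02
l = -0.32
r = 0.45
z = -0.08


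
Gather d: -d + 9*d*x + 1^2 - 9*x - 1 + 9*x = d*(9*x - 1)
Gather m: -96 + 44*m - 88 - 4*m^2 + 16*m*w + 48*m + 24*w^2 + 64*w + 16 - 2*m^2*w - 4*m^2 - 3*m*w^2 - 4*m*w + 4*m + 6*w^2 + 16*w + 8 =m^2*(-2*w - 8) + m*(-3*w^2 + 12*w + 96) + 30*w^2 + 80*w - 160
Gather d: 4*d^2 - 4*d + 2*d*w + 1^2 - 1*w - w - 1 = 4*d^2 + d*(2*w - 4) - 2*w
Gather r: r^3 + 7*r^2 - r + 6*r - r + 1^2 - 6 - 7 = r^3 + 7*r^2 + 4*r - 12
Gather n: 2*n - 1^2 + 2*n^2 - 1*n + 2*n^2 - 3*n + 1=4*n^2 - 2*n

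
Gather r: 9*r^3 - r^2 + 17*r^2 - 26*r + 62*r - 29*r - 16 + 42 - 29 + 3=9*r^3 + 16*r^2 + 7*r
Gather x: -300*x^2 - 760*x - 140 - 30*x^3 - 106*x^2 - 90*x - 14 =-30*x^3 - 406*x^2 - 850*x - 154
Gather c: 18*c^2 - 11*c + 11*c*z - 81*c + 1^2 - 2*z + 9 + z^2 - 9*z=18*c^2 + c*(11*z - 92) + z^2 - 11*z + 10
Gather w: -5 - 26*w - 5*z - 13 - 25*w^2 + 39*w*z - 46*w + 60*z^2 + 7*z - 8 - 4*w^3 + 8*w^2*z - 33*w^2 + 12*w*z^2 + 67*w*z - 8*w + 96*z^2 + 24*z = -4*w^3 + w^2*(8*z - 58) + w*(12*z^2 + 106*z - 80) + 156*z^2 + 26*z - 26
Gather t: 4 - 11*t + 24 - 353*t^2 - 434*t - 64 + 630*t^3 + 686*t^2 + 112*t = 630*t^3 + 333*t^2 - 333*t - 36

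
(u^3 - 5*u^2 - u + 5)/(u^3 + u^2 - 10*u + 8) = (u^2 - 4*u - 5)/(u^2 + 2*u - 8)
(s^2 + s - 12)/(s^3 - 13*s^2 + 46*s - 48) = (s + 4)/(s^2 - 10*s + 16)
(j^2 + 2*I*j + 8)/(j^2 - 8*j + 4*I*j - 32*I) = (j - 2*I)/(j - 8)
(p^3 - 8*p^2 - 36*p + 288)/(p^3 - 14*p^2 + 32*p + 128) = (p^2 - 36)/(p^2 - 6*p - 16)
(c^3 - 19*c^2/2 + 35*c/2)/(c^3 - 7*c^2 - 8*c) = (-2*c^2 + 19*c - 35)/(2*(-c^2 + 7*c + 8))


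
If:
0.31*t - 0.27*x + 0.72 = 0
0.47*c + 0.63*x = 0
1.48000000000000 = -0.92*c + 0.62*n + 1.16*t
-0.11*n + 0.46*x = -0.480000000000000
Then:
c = -0.41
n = 5.63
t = -2.06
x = 0.30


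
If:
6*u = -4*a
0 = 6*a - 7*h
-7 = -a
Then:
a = 7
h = 6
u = -14/3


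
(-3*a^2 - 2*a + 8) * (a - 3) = -3*a^3 + 7*a^2 + 14*a - 24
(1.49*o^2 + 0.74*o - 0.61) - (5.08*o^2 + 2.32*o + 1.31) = -3.59*o^2 - 1.58*o - 1.92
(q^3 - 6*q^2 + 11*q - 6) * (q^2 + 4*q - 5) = q^5 - 2*q^4 - 18*q^3 + 68*q^2 - 79*q + 30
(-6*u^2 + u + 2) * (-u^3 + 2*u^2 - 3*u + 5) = 6*u^5 - 13*u^4 + 18*u^3 - 29*u^2 - u + 10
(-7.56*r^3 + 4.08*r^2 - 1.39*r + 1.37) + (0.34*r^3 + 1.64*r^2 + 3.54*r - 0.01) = -7.22*r^3 + 5.72*r^2 + 2.15*r + 1.36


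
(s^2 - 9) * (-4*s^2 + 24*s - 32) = -4*s^4 + 24*s^3 + 4*s^2 - 216*s + 288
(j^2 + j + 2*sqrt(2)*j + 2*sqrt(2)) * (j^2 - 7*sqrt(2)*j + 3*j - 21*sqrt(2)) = j^4 - 5*sqrt(2)*j^3 + 4*j^3 - 20*sqrt(2)*j^2 - 25*j^2 - 112*j - 15*sqrt(2)*j - 84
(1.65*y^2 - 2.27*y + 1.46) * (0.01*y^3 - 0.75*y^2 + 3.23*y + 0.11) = 0.0165*y^5 - 1.2602*y^4 + 7.0466*y^3 - 8.2456*y^2 + 4.4661*y + 0.1606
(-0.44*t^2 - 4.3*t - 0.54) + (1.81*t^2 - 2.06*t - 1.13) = 1.37*t^2 - 6.36*t - 1.67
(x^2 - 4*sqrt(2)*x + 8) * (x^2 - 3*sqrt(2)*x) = x^4 - 7*sqrt(2)*x^3 + 32*x^2 - 24*sqrt(2)*x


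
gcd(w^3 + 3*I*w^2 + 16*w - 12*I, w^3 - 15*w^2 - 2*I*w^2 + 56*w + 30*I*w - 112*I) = w - 2*I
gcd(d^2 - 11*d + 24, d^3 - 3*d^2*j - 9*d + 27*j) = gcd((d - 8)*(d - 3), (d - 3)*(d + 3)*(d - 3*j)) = d - 3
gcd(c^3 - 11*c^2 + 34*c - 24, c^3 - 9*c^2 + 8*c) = c - 1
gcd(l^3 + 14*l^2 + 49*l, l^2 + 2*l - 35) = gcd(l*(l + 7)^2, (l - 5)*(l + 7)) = l + 7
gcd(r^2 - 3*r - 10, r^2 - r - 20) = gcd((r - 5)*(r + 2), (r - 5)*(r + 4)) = r - 5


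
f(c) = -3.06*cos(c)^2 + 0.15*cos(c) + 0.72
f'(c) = 6.12*sin(c)*cos(c) - 0.15*sin(c)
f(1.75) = 0.60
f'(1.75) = -1.22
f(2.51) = -1.39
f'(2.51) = -3.00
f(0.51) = -1.48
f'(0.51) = 2.53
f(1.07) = 0.09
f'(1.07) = 2.45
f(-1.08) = 0.11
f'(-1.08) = -2.41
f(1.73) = 0.62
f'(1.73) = -1.11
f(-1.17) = 0.31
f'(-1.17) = -2.06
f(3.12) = -2.49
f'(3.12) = -0.14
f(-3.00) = -2.43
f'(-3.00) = 0.88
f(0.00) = -2.19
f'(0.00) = 0.00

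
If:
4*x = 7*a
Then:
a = 4*x/7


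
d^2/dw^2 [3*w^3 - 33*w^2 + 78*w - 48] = 18*w - 66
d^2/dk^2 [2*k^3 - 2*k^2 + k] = 12*k - 4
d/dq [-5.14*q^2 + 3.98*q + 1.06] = 3.98 - 10.28*q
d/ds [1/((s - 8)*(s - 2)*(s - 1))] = (-(s - 8)*(s - 2) - (s - 8)*(s - 1) - (s - 2)*(s - 1))/((s - 8)^2*(s - 2)^2*(s - 1)^2)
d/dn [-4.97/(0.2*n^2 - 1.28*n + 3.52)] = (1.988*n - 6.3616)/(0.2*n^2 - 1.28*n + 3.52)^2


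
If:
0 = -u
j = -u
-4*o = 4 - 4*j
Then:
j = 0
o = -1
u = 0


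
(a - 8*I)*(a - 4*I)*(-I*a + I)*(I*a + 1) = a^4 - a^3 - 13*I*a^3 - 44*a^2 + 13*I*a^2 + 44*a + 32*I*a - 32*I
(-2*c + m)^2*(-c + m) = -4*c^3 + 8*c^2*m - 5*c*m^2 + m^3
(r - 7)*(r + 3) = r^2 - 4*r - 21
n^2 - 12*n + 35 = (n - 7)*(n - 5)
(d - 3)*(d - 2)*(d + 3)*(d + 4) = d^4 + 2*d^3 - 17*d^2 - 18*d + 72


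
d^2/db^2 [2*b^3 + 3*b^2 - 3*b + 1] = 12*b + 6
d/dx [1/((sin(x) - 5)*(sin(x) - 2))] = (7 - 2*sin(x))*cos(x)/((sin(x) - 5)^2*(sin(x) - 2)^2)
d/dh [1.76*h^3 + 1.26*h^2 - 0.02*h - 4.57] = 5.28*h^2 + 2.52*h - 0.02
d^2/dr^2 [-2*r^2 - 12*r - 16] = -4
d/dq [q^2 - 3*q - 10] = 2*q - 3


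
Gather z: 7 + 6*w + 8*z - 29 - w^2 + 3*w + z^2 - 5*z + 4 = -w^2 + 9*w + z^2 + 3*z - 18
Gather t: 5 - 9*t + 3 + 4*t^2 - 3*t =4*t^2 - 12*t + 8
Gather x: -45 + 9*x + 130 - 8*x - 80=x + 5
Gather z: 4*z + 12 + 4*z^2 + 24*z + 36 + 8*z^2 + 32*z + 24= 12*z^2 + 60*z + 72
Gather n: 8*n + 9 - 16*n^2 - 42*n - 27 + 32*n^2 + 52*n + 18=16*n^2 + 18*n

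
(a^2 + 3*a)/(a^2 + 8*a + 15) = a/(a + 5)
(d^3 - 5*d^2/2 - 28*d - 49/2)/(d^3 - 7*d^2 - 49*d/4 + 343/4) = 2*(d + 1)/(2*d - 7)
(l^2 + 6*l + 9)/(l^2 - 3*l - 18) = (l + 3)/(l - 6)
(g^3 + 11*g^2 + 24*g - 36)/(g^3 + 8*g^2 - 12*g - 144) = (g - 1)/(g - 4)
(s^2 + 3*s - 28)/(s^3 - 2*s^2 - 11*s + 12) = (s + 7)/(s^2 + 2*s - 3)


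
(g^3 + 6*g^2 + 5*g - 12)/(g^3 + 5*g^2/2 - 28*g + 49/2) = 2*(g^2 + 7*g + 12)/(2*g^2 + 7*g - 49)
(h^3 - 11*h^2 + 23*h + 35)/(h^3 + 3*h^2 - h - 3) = (h^2 - 12*h + 35)/(h^2 + 2*h - 3)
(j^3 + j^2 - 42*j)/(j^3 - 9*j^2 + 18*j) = (j + 7)/(j - 3)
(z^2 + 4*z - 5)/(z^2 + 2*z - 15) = (z - 1)/(z - 3)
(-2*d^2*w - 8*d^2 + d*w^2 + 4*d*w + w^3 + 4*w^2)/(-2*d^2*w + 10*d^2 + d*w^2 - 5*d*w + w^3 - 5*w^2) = (w + 4)/(w - 5)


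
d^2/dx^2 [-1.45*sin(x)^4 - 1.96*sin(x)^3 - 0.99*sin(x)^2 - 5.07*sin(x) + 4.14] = 23.2*sin(x)^4 + 17.64*sin(x)^3 - 13.44*sin(x)^2 - 6.69*sin(x) - 1.98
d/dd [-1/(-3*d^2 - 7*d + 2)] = (-6*d - 7)/(3*d^2 + 7*d - 2)^2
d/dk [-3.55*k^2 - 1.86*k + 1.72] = -7.1*k - 1.86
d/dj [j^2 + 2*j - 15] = 2*j + 2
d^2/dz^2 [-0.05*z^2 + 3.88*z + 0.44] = -0.100000000000000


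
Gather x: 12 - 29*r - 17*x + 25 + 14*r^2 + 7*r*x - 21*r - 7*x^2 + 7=14*r^2 - 50*r - 7*x^2 + x*(7*r - 17) + 44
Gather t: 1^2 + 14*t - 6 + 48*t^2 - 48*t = 48*t^2 - 34*t - 5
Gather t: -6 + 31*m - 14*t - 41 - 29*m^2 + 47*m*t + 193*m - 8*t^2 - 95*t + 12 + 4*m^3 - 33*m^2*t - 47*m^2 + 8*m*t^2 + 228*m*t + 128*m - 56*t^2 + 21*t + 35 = 4*m^3 - 76*m^2 + 352*m + t^2*(8*m - 64) + t*(-33*m^2 + 275*m - 88)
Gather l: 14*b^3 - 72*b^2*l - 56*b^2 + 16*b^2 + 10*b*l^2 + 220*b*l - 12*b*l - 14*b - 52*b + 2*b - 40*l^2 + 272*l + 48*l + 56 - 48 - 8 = 14*b^3 - 40*b^2 - 64*b + l^2*(10*b - 40) + l*(-72*b^2 + 208*b + 320)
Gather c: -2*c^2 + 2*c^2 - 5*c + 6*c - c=0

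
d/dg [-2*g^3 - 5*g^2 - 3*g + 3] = -6*g^2 - 10*g - 3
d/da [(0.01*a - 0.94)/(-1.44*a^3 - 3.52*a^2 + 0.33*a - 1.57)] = (0.0288*a^3 - 4.0256*a^2 - 6.6176*a + 0.2945)/(2.0736*a^6 + 10.1376*a^5 + 11.44*a^4 + 2.1984*a^3 + 11.1617*a^2 - 1.0362*a + 2.4649)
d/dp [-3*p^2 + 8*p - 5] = 8 - 6*p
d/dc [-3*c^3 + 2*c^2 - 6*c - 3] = -9*c^2 + 4*c - 6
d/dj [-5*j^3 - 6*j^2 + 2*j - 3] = -15*j^2 - 12*j + 2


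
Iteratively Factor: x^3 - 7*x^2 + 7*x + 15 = (x - 3)*(x^2 - 4*x - 5) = (x - 5)*(x - 3)*(x + 1)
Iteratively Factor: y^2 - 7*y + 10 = (y - 2)*(y - 5)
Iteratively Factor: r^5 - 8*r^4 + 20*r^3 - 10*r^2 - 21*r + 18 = (r + 1)*(r^4 - 9*r^3 + 29*r^2 - 39*r + 18) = (r - 1)*(r + 1)*(r^3 - 8*r^2 + 21*r - 18) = (r - 3)*(r - 1)*(r + 1)*(r^2 - 5*r + 6) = (r - 3)^2*(r - 1)*(r + 1)*(r - 2)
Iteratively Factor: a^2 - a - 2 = (a - 2)*(a + 1)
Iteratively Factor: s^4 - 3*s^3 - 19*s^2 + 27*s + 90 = (s - 3)*(s^3 - 19*s - 30) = (s - 3)*(s + 3)*(s^2 - 3*s - 10) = (s - 3)*(s + 2)*(s + 3)*(s - 5)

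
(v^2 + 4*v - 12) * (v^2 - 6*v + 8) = v^4 - 2*v^3 - 28*v^2 + 104*v - 96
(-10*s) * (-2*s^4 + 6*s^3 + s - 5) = 20*s^5 - 60*s^4 - 10*s^2 + 50*s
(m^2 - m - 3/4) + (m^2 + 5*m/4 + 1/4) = 2*m^2 + m/4 - 1/2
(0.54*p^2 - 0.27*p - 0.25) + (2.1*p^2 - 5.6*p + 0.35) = 2.64*p^2 - 5.87*p + 0.1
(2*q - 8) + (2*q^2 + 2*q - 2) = 2*q^2 + 4*q - 10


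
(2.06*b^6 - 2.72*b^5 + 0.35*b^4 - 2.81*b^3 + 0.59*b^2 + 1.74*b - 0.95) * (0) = 0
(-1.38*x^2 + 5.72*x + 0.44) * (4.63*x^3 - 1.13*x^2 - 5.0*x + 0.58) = -6.3894*x^5 + 28.043*x^4 + 2.4736*x^3 - 29.8976*x^2 + 1.1176*x + 0.2552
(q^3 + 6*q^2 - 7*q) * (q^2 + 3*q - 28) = q^5 + 9*q^4 - 17*q^3 - 189*q^2 + 196*q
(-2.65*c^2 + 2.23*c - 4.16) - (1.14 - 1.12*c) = -2.65*c^2 + 3.35*c - 5.3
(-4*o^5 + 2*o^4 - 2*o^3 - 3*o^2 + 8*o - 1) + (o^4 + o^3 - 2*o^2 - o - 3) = -4*o^5 + 3*o^4 - o^3 - 5*o^2 + 7*o - 4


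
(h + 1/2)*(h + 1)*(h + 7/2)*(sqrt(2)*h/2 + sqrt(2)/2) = sqrt(2)*h^4/2 + 3*sqrt(2)*h^3 + 43*sqrt(2)*h^2/8 + 15*sqrt(2)*h/4 + 7*sqrt(2)/8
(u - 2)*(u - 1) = u^2 - 3*u + 2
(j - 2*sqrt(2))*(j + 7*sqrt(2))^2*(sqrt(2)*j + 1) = sqrt(2)*j^4 + 25*j^3 + 54*sqrt(2)*j^2 - 350*j - 196*sqrt(2)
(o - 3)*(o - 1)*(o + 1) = o^3 - 3*o^2 - o + 3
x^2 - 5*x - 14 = (x - 7)*(x + 2)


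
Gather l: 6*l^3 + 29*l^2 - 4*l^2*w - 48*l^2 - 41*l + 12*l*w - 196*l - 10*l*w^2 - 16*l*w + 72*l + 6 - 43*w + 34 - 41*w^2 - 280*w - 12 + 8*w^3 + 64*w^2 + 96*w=6*l^3 + l^2*(-4*w - 19) + l*(-10*w^2 - 4*w - 165) + 8*w^3 + 23*w^2 - 227*w + 28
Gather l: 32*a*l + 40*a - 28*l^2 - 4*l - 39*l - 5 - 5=40*a - 28*l^2 + l*(32*a - 43) - 10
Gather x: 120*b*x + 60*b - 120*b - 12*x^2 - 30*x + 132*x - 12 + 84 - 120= -60*b - 12*x^2 + x*(120*b + 102) - 48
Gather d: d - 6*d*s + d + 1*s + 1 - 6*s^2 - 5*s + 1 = d*(2 - 6*s) - 6*s^2 - 4*s + 2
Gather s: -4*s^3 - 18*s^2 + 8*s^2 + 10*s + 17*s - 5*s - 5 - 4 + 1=-4*s^3 - 10*s^2 + 22*s - 8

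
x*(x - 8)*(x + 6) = x^3 - 2*x^2 - 48*x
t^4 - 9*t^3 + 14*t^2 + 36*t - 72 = (t - 6)*(t - 3)*(t - 2)*(t + 2)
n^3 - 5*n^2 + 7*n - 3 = (n - 3)*(n - 1)^2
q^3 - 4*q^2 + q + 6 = (q - 3)*(q - 2)*(q + 1)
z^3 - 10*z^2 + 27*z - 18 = (z - 6)*(z - 3)*(z - 1)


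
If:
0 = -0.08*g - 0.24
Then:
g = -3.00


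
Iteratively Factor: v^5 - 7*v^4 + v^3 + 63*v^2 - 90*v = (v + 3)*(v^4 - 10*v^3 + 31*v^2 - 30*v) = (v - 3)*(v + 3)*(v^3 - 7*v^2 + 10*v) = v*(v - 3)*(v + 3)*(v^2 - 7*v + 10) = v*(v - 3)*(v - 2)*(v + 3)*(v - 5)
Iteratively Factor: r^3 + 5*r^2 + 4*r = (r + 1)*(r^2 + 4*r) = (r + 1)*(r + 4)*(r)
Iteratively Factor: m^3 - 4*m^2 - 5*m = (m + 1)*(m^2 - 5*m) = m*(m + 1)*(m - 5)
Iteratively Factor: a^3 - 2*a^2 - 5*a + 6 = (a - 1)*(a^2 - a - 6) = (a - 3)*(a - 1)*(a + 2)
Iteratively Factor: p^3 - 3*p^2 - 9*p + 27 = (p - 3)*(p^2 - 9) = (p - 3)*(p + 3)*(p - 3)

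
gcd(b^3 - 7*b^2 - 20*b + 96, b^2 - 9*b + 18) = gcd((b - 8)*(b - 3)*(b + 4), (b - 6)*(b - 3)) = b - 3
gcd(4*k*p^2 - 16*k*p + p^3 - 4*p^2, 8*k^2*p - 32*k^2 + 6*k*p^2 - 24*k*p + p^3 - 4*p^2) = 4*k*p - 16*k + p^2 - 4*p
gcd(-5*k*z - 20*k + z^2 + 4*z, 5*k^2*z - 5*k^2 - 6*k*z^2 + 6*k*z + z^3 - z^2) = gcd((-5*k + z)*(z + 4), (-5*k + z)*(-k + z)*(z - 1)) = -5*k + z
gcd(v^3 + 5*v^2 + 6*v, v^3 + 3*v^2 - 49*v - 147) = v + 3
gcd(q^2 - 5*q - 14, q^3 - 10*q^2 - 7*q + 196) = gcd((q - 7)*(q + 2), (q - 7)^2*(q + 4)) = q - 7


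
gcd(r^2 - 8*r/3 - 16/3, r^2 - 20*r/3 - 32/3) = r + 4/3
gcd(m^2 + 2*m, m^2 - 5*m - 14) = m + 2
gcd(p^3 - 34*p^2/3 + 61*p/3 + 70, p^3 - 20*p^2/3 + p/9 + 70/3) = p^2 - 13*p/3 - 10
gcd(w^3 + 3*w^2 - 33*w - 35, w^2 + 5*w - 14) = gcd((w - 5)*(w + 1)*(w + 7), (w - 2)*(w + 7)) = w + 7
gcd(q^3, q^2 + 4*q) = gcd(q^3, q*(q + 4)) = q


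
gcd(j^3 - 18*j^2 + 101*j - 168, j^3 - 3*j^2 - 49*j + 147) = j^2 - 10*j + 21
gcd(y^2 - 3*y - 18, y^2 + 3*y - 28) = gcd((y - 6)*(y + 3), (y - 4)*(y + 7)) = 1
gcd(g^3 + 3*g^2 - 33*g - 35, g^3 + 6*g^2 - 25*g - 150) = g - 5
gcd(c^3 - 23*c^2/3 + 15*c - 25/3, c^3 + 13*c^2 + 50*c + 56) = 1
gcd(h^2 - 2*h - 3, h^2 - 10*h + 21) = h - 3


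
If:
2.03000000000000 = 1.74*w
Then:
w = 1.17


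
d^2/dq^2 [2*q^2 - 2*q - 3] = 4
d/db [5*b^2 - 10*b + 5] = 10*b - 10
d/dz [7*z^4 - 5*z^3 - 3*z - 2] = 28*z^3 - 15*z^2 - 3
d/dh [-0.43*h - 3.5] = -0.430000000000000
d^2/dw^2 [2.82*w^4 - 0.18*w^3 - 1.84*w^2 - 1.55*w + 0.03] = 33.84*w^2 - 1.08*w - 3.68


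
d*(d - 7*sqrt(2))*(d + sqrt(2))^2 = d^4 - 5*sqrt(2)*d^3 - 26*d^2 - 14*sqrt(2)*d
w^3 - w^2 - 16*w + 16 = (w - 4)*(w - 1)*(w + 4)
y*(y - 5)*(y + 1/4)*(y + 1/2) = y^4 - 17*y^3/4 - 29*y^2/8 - 5*y/8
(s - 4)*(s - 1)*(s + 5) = s^3 - 21*s + 20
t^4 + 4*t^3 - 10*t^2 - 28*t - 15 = (t - 3)*(t + 1)^2*(t + 5)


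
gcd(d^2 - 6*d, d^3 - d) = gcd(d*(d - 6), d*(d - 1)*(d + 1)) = d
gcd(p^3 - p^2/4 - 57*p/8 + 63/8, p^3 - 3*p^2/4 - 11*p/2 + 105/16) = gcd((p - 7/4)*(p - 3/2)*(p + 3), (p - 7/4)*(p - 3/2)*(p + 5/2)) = p^2 - 13*p/4 + 21/8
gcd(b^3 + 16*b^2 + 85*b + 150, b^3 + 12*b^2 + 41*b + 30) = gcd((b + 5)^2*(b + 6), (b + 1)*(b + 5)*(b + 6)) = b^2 + 11*b + 30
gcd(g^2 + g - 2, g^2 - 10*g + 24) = 1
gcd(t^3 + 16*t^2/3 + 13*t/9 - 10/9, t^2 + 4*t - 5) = t + 5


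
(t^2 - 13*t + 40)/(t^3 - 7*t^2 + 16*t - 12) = (t^2 - 13*t + 40)/(t^3 - 7*t^2 + 16*t - 12)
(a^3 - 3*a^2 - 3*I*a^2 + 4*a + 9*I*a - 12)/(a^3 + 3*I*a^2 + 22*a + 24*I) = (a - 3)/(a + 6*I)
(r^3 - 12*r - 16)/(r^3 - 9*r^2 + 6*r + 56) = (r + 2)/(r - 7)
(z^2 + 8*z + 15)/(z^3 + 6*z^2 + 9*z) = (z + 5)/(z*(z + 3))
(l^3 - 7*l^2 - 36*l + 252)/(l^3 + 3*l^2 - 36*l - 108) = (l - 7)/(l + 3)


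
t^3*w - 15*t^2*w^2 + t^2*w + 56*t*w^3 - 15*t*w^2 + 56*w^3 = (t - 8*w)*(t - 7*w)*(t*w + w)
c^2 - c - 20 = (c - 5)*(c + 4)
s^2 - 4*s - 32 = (s - 8)*(s + 4)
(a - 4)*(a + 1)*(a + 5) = a^3 + 2*a^2 - 19*a - 20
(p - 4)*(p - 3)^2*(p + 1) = p^4 - 9*p^3 + 23*p^2 - 3*p - 36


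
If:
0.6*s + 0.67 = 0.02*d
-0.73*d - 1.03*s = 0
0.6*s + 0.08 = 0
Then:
No Solution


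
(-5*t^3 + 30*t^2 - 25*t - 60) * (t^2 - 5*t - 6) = -5*t^5 + 55*t^4 - 145*t^3 - 115*t^2 + 450*t + 360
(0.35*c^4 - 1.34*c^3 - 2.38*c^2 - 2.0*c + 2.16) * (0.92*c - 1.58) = 0.322*c^5 - 1.7858*c^4 - 0.0723999999999996*c^3 + 1.9204*c^2 + 5.1472*c - 3.4128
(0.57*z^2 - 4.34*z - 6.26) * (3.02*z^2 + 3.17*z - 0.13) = 1.7214*z^4 - 11.2999*z^3 - 32.7371*z^2 - 19.28*z + 0.8138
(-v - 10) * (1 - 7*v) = 7*v^2 + 69*v - 10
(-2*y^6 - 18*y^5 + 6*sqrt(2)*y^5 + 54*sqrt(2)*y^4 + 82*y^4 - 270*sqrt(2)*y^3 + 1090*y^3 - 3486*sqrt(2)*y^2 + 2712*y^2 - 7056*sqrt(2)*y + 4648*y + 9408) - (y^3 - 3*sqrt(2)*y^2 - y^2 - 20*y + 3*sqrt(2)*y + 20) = -2*y^6 - 18*y^5 + 6*sqrt(2)*y^5 + 54*sqrt(2)*y^4 + 82*y^4 - 270*sqrt(2)*y^3 + 1089*y^3 - 3483*sqrt(2)*y^2 + 2713*y^2 - 7059*sqrt(2)*y + 4668*y + 9388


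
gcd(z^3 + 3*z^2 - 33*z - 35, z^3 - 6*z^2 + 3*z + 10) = z^2 - 4*z - 5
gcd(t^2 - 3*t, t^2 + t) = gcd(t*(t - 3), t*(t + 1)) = t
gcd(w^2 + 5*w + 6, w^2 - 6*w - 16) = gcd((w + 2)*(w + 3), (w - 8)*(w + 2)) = w + 2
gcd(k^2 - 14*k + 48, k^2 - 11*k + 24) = k - 8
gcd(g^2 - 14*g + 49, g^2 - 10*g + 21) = g - 7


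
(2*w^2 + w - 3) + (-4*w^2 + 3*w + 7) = -2*w^2 + 4*w + 4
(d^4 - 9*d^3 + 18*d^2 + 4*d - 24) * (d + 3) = d^5 - 6*d^4 - 9*d^3 + 58*d^2 - 12*d - 72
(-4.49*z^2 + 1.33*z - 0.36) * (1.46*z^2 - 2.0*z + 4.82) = -6.5554*z^4 + 10.9218*z^3 - 24.8274*z^2 + 7.1306*z - 1.7352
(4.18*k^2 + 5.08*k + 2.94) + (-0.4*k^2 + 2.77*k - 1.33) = 3.78*k^2 + 7.85*k + 1.61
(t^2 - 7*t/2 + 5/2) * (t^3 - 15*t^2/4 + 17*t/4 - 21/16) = t^5 - 29*t^4/4 + 159*t^3/8 - 409*t^2/16 + 487*t/32 - 105/32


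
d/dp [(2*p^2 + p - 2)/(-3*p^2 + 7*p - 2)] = (17*p^2 - 20*p + 12)/(9*p^4 - 42*p^3 + 61*p^2 - 28*p + 4)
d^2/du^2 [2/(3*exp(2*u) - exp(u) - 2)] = 2*((1 - 12*exp(u))*(-3*exp(2*u) + exp(u) + 2) - 2*(6*exp(u) - 1)^2*exp(u))*exp(u)/(-3*exp(2*u) + exp(u) + 2)^3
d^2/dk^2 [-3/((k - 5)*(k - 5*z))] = 6*(-(k - 5)^2 - (k - 5)*(k - 5*z) - (k - 5*z)^2)/((k - 5)^3*(k - 5*z)^3)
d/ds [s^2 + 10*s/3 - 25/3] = 2*s + 10/3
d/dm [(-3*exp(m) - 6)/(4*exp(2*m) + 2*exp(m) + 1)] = (12*exp(2*m) + 48*exp(m) + 9)*exp(m)/(16*exp(4*m) + 16*exp(3*m) + 12*exp(2*m) + 4*exp(m) + 1)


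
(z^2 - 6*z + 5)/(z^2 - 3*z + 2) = (z - 5)/(z - 2)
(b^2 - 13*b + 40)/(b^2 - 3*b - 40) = (b - 5)/(b + 5)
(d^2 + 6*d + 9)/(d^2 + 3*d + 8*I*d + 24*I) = (d + 3)/(d + 8*I)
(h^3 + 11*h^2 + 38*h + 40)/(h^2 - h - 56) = (h^3 + 11*h^2 + 38*h + 40)/(h^2 - h - 56)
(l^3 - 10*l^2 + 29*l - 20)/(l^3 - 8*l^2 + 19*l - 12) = (l - 5)/(l - 3)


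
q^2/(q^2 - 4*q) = q/(q - 4)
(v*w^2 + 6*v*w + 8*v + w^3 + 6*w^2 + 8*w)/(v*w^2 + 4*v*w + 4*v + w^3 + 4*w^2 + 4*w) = (w + 4)/(w + 2)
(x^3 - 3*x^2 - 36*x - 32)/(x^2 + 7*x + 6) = (x^2 - 4*x - 32)/(x + 6)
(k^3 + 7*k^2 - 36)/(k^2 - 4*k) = (k^3 + 7*k^2 - 36)/(k*(k - 4))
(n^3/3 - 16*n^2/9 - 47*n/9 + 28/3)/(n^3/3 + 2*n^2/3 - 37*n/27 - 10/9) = 3*(3*n^2 - 25*n + 28)/(9*n^2 - 9*n - 10)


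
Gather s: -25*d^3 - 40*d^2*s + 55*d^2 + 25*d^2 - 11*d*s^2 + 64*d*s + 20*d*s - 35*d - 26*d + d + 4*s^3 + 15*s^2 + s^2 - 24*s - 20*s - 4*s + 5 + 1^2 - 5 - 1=-25*d^3 + 80*d^2 - 60*d + 4*s^3 + s^2*(16 - 11*d) + s*(-40*d^2 + 84*d - 48)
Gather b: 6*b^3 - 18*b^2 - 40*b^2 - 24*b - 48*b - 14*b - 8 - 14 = 6*b^3 - 58*b^2 - 86*b - 22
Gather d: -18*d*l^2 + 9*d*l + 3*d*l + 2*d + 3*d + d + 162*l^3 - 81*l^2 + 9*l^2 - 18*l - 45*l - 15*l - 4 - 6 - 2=d*(-18*l^2 + 12*l + 6) + 162*l^3 - 72*l^2 - 78*l - 12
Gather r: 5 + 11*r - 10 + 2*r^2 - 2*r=2*r^2 + 9*r - 5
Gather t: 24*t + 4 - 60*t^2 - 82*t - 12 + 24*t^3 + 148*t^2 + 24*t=24*t^3 + 88*t^2 - 34*t - 8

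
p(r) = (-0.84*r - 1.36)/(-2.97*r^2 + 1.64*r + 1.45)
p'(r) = (-0.84*r - 1.36)*(5.94*r - 1.64)/(-2.97*r^2 + 1.64*r + 1.45)^2 - 0.84/(-2.97*r^2 + 1.64*r + 1.45) = (-2.4948*r^2 - 8.0784*r + 1.0124)/(8.8209*r^4 - 9.7416*r^3 - 5.9234*r^2 + 4.756*r + 2.1025)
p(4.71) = 0.09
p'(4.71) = -0.03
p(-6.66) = -0.03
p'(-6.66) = -0.00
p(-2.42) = -0.03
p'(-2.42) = 0.02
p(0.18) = -0.92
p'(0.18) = -0.19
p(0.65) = -1.51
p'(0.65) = -3.33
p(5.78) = 0.07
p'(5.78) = -0.02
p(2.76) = 0.22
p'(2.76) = -0.15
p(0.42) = -1.06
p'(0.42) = -1.08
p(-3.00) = -0.04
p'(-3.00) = 0.00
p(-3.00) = -0.04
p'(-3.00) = 0.00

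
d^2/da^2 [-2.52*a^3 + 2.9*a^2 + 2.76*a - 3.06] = 5.8 - 15.12*a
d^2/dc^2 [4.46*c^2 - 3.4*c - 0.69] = 8.92000000000000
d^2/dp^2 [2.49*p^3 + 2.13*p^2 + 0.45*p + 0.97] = 14.94*p + 4.26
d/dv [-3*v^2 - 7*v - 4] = -6*v - 7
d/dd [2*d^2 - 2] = 4*d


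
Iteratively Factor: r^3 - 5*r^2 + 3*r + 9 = (r - 3)*(r^2 - 2*r - 3) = (r - 3)*(r + 1)*(r - 3)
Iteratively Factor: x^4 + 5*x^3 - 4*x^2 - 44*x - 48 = (x + 2)*(x^3 + 3*x^2 - 10*x - 24) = (x + 2)*(x + 4)*(x^2 - x - 6) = (x + 2)^2*(x + 4)*(x - 3)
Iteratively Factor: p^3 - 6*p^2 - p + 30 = (p - 3)*(p^2 - 3*p - 10) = (p - 5)*(p - 3)*(p + 2)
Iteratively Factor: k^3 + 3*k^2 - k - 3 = (k + 3)*(k^2 - 1) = (k - 1)*(k + 3)*(k + 1)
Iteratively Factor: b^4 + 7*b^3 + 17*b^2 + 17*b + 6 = (b + 1)*(b^3 + 6*b^2 + 11*b + 6) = (b + 1)*(b + 3)*(b^2 + 3*b + 2) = (b + 1)*(b + 2)*(b + 3)*(b + 1)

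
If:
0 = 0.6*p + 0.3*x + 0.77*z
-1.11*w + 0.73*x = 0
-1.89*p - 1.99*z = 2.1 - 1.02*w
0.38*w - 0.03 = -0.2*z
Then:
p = 1.90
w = 1.25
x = 1.90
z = -2.22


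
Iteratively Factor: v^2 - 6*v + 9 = (v - 3)*(v - 3)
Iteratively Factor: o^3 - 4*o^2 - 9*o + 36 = (o - 4)*(o^2 - 9) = (o - 4)*(o - 3)*(o + 3)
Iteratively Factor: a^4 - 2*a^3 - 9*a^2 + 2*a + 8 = (a + 2)*(a^3 - 4*a^2 - a + 4) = (a + 1)*(a + 2)*(a^2 - 5*a + 4) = (a - 1)*(a + 1)*(a + 2)*(a - 4)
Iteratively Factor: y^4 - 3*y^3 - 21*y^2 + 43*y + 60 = (y - 5)*(y^3 + 2*y^2 - 11*y - 12) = (y - 5)*(y + 1)*(y^2 + y - 12) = (y - 5)*(y - 3)*(y + 1)*(y + 4)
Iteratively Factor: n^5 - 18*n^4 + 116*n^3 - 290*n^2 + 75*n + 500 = (n - 5)*(n^4 - 13*n^3 + 51*n^2 - 35*n - 100) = (n - 5)^2*(n^3 - 8*n^2 + 11*n + 20) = (n - 5)^3*(n^2 - 3*n - 4) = (n - 5)^3*(n - 4)*(n + 1)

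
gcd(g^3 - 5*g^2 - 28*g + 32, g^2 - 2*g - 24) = g + 4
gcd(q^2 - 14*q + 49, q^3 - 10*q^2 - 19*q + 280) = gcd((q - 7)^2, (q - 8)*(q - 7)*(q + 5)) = q - 7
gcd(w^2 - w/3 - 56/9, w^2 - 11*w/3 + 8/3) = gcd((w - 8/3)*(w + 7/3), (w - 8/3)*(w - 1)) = w - 8/3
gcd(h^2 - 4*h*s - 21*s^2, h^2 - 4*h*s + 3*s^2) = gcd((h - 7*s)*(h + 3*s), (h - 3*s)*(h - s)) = 1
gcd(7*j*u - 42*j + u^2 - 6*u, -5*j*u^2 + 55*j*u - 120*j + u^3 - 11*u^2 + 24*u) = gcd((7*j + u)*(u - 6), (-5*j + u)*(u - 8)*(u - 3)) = 1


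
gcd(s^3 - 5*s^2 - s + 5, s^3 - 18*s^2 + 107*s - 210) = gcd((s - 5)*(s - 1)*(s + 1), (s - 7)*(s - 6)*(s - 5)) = s - 5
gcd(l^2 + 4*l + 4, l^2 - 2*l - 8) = l + 2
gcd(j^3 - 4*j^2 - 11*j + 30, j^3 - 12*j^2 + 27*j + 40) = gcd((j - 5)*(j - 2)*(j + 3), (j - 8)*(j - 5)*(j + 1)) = j - 5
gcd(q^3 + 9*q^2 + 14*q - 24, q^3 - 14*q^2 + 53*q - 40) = q - 1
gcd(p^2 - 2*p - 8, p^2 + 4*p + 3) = 1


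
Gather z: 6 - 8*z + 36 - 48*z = 42 - 56*z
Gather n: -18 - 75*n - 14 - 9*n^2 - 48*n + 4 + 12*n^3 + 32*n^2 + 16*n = 12*n^3 + 23*n^2 - 107*n - 28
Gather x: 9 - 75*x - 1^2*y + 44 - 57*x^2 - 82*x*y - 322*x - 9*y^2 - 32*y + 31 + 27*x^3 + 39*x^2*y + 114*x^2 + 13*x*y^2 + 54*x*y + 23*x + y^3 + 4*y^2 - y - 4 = 27*x^3 + x^2*(39*y + 57) + x*(13*y^2 - 28*y - 374) + y^3 - 5*y^2 - 34*y + 80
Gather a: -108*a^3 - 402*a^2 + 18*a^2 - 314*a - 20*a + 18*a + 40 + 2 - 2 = -108*a^3 - 384*a^2 - 316*a + 40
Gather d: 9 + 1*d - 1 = d + 8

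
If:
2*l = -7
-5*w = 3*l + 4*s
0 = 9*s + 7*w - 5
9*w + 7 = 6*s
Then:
No Solution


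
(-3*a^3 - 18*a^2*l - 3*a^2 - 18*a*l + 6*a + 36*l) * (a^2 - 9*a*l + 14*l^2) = -3*a^5 + 9*a^4*l - 3*a^4 + 120*a^3*l^2 + 9*a^3*l + 6*a^3 - 252*a^2*l^3 + 120*a^2*l^2 - 18*a^2*l - 252*a*l^3 - 240*a*l^2 + 504*l^3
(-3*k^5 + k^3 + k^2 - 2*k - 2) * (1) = -3*k^5 + k^3 + k^2 - 2*k - 2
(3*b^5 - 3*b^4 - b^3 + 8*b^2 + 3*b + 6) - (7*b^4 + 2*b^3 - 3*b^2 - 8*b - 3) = 3*b^5 - 10*b^4 - 3*b^3 + 11*b^2 + 11*b + 9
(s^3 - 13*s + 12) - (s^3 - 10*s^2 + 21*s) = 10*s^2 - 34*s + 12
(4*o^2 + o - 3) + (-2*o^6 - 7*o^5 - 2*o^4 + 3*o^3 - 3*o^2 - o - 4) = -2*o^6 - 7*o^5 - 2*o^4 + 3*o^3 + o^2 - 7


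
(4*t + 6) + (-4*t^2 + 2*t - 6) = -4*t^2 + 6*t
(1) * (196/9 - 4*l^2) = 196/9 - 4*l^2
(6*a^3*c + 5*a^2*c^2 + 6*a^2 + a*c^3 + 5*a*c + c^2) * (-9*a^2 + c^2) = -54*a^5*c - 45*a^4*c^2 - 54*a^4 - 3*a^3*c^3 - 45*a^3*c + 5*a^2*c^4 - 3*a^2*c^2 + a*c^5 + 5*a*c^3 + c^4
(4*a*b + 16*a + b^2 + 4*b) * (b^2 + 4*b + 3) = 4*a*b^3 + 32*a*b^2 + 76*a*b + 48*a + b^4 + 8*b^3 + 19*b^2 + 12*b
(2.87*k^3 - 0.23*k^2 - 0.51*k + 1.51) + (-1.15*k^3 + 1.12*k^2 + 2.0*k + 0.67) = 1.72*k^3 + 0.89*k^2 + 1.49*k + 2.18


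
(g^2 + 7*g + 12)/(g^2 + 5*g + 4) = (g + 3)/(g + 1)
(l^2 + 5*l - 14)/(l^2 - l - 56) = (l - 2)/(l - 8)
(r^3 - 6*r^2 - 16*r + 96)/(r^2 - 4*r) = r - 2 - 24/r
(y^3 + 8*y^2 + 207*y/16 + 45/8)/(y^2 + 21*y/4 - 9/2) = (16*y^2 + 32*y + 15)/(4*(4*y - 3))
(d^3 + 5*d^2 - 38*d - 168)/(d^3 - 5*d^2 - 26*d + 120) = (d^2 + 11*d + 28)/(d^2 + d - 20)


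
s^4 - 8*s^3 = s^3*(s - 8)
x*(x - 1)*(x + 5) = x^3 + 4*x^2 - 5*x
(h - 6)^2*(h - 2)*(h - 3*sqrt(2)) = h^4 - 14*h^3 - 3*sqrt(2)*h^3 + 42*sqrt(2)*h^2 + 60*h^2 - 180*sqrt(2)*h - 72*h + 216*sqrt(2)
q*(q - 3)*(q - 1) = q^3 - 4*q^2 + 3*q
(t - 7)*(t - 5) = t^2 - 12*t + 35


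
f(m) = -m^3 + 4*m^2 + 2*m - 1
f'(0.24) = 3.75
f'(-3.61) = -65.98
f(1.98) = 10.88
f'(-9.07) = -317.35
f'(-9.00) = -313.00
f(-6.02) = 350.09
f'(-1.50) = -16.75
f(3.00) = 14.00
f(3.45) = 12.45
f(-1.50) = 8.38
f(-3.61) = 90.95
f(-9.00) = 1034.00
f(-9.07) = 1056.06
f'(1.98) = 6.08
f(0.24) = -0.30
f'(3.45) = -6.11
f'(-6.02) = -154.88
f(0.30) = -0.07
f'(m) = -3*m^2 + 8*m + 2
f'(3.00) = -1.00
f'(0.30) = 4.13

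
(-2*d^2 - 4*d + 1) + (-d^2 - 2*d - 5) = -3*d^2 - 6*d - 4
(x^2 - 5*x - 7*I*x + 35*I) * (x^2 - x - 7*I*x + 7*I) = x^4 - 6*x^3 - 14*I*x^3 - 44*x^2 + 84*I*x^2 + 294*x - 70*I*x - 245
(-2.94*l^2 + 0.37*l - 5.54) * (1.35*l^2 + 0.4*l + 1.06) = -3.969*l^4 - 0.6765*l^3 - 10.4474*l^2 - 1.8238*l - 5.8724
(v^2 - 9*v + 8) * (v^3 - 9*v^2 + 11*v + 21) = v^5 - 18*v^4 + 100*v^3 - 150*v^2 - 101*v + 168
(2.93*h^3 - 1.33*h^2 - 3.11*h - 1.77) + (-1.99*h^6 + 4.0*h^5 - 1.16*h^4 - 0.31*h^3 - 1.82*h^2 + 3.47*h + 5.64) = -1.99*h^6 + 4.0*h^5 - 1.16*h^4 + 2.62*h^3 - 3.15*h^2 + 0.36*h + 3.87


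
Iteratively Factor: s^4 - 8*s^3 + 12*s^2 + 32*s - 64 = (s - 4)*(s^3 - 4*s^2 - 4*s + 16) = (s - 4)^2*(s^2 - 4) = (s - 4)^2*(s - 2)*(s + 2)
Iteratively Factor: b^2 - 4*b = (b)*(b - 4)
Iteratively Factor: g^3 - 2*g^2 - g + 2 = (g - 1)*(g^2 - g - 2) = (g - 2)*(g - 1)*(g + 1)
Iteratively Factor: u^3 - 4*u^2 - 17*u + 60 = (u - 5)*(u^2 + u - 12) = (u - 5)*(u - 3)*(u + 4)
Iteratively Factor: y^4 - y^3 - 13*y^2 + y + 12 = (y - 1)*(y^3 - 13*y - 12) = (y - 4)*(y - 1)*(y^2 + 4*y + 3) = (y - 4)*(y - 1)*(y + 1)*(y + 3)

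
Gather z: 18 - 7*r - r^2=-r^2 - 7*r + 18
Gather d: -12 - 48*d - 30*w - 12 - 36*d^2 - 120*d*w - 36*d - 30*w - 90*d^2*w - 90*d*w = d^2*(-90*w - 36) + d*(-210*w - 84) - 60*w - 24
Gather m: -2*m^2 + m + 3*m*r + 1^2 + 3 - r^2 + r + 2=-2*m^2 + m*(3*r + 1) - r^2 + r + 6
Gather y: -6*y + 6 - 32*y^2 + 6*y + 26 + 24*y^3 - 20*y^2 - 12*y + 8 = 24*y^3 - 52*y^2 - 12*y + 40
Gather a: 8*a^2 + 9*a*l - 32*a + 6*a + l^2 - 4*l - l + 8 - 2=8*a^2 + a*(9*l - 26) + l^2 - 5*l + 6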